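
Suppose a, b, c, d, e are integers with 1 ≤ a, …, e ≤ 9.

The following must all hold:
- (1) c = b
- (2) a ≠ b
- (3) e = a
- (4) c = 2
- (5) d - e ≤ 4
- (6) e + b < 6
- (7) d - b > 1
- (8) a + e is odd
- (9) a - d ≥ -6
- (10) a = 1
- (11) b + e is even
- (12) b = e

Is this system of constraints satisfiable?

Constraint 4 fixes c = 2 and constraint 10 fixes a = 1. Constraints 1, 3, and 12 give c = b = e = a, so c = a. But 2 ≠ 1 — contradiction.

Unsatisfiable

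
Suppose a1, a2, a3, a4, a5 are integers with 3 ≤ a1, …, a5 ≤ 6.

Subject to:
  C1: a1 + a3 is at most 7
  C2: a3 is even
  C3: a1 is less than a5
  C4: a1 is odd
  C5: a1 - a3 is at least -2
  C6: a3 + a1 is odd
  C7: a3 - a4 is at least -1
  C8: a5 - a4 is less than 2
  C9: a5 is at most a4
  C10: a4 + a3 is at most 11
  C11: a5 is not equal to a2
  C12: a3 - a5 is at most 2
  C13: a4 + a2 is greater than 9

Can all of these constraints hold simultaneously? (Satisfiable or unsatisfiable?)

One satisfying assignment is a1 = 3, a2 = 5, a3 = 4, a4 = 5, a5 = 4.
For the less obvious constraints — constraint 1: a1 + a3 = 7; constraint 5: a1 - a3 = -1; constraint 7: a3 - a4 = -1 — and the others hold by inspection.

Satisfiable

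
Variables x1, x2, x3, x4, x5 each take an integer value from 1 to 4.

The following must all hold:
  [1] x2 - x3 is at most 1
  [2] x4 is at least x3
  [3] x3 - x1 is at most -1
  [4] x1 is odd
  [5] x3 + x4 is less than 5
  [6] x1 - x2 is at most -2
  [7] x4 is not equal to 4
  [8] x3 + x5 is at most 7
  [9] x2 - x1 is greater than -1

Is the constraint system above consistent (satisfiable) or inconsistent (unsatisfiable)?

Unsatisfiable

Constraints 1, 3, and 6 give x1 − x3 ≥ 1, x3 − x2 ≥ -1, x2 − x1 ≥ 2.
Adding all 3 inequalities: the left sides telescope to 0, and the right sides sum to 1 + (-1) + 2 = 2. So 0 ≥ 2, which is false.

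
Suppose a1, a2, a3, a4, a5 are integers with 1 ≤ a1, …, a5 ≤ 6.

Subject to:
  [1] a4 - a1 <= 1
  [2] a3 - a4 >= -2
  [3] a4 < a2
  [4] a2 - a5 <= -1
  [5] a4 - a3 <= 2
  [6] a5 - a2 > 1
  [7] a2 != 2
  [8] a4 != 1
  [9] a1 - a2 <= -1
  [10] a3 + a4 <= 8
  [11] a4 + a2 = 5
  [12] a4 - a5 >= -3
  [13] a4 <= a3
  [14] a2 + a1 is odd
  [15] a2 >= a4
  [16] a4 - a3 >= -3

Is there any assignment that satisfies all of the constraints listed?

Take a1 = 2, a2 = 3, a3 = 3, a4 = 2, a5 = 5. Then constraint 1: a4 - a1 = 0; constraint 2: a3 - a4 = 1, and every other listed constraint is also met.

Satisfiable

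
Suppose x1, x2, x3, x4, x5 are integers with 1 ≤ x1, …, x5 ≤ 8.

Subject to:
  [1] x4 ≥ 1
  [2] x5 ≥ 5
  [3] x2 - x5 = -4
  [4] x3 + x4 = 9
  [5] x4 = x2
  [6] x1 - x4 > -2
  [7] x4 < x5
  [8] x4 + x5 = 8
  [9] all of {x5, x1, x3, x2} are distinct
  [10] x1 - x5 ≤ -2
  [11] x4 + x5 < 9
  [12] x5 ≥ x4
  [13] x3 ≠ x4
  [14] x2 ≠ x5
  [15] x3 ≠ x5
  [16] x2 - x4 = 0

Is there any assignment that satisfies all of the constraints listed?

Take x1 = 3, x2 = 2, x3 = 7, x4 = 2, x5 = 6. Then constraint 3: x2 - x5 = -4; constraint 4: x3 + x4 = 9, and every other listed constraint is also met.

Satisfiable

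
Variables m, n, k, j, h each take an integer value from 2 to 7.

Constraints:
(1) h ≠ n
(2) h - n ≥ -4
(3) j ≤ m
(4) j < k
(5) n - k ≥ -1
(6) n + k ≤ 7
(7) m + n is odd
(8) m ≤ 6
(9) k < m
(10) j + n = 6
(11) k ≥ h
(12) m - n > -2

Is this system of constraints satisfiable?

The assignment m = 5, n = 4, k = 3, j = 2, h = 3 works:
  constraint 2 holds since h - n = -1.
  constraint 5 holds since n - k = 1.
  constraint 6 holds since n + k = 7.
The rest check out directly.

Satisfiable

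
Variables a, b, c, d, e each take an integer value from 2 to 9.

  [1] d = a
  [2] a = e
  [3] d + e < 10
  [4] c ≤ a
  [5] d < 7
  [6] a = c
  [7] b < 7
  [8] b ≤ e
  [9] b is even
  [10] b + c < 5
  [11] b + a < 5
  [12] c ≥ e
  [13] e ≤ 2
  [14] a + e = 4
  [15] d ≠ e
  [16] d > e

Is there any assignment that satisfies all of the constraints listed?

Unsatisfiable

From constraints 1 and 2, d = a = e, so d = e. But constraint 15 says d ≠ e. Contradiction.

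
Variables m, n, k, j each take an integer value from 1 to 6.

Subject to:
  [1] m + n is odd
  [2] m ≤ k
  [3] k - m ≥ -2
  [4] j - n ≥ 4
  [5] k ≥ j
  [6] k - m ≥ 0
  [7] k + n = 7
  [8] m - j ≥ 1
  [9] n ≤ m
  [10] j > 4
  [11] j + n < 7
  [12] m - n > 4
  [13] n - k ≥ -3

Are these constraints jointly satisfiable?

Constraints 4, 6, 8, and 13 give j − n ≥ 4, n − k ≥ -3, k − m ≥ 0, m − j ≥ 1.
Adding all 4 inequalities: the left sides telescope to 0, and the right sides sum to 4 + (-3) + 0 + 1 = 2. So 0 ≥ 2, which is false.

Unsatisfiable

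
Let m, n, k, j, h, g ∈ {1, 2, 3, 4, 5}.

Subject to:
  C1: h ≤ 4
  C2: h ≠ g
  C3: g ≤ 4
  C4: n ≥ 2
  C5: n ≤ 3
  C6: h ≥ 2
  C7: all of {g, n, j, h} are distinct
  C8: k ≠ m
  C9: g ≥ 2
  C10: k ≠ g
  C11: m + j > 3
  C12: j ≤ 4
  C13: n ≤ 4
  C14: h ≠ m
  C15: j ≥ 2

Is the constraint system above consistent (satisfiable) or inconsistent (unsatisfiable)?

Constraints 1, 3, 4, 6, 9, 12, 13, and 15 confine each of g, n, j, h to the 3 values {2, …, 4}.
Constraint 7 requires all 4 of them to be distinct, but only 3 values are available — impossible by the pigeonhole principle.

Unsatisfiable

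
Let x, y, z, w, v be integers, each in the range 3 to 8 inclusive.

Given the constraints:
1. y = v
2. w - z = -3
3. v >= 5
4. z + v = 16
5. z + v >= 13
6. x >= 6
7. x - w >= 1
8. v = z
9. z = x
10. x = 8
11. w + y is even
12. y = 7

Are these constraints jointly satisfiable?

Constraint 12 fixes y = 7 and constraint 10 fixes x = 8. Constraints 1, 8, and 9 give y = v = z = x, so y = x. But 7 ≠ 8 — contradiction.

Unsatisfiable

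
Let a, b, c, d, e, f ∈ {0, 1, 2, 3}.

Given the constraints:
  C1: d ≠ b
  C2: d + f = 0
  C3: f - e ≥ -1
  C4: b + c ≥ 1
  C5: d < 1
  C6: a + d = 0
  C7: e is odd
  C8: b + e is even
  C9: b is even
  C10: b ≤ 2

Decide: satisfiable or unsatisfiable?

Constraint 9 makes b even and constraint 7 makes e odd, so b + e must be odd. Constraint 8 says b + e is even — contradiction.

Unsatisfiable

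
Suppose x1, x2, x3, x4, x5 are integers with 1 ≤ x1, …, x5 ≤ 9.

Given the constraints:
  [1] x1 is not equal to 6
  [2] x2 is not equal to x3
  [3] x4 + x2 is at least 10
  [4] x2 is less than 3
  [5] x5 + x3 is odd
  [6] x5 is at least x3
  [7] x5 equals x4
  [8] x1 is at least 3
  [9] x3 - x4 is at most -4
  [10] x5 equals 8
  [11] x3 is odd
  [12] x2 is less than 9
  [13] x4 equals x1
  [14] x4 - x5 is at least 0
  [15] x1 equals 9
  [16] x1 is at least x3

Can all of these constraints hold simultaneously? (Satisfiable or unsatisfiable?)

Unsatisfiable

Constraint 10 fixes x5 = 8 and constraint 15 fixes x1 = 9. Constraints 7 and 13 give x5 = x4 = x1, so x5 = x1. But 8 ≠ 9 — contradiction.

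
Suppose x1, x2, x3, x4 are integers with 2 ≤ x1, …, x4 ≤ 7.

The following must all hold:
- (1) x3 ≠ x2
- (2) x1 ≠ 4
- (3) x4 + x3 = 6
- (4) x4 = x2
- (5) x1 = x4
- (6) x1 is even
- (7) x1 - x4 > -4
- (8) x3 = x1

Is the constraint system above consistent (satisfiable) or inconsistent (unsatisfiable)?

Unsatisfiable

From constraints 4, 5, and 8, x3 = x1 = x4 = x2, so x3 = x2. But constraint 1 says x3 ≠ x2. Contradiction.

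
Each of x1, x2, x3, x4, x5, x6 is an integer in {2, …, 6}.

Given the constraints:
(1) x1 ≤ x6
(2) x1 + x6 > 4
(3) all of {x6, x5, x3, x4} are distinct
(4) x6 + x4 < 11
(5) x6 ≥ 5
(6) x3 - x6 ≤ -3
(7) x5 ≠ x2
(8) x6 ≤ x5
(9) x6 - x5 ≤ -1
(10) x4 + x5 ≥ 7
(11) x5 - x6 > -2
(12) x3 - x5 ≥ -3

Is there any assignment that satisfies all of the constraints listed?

Constraints 6, 9, and 12 give x6 − x3 ≥ 3, x3 − x5 ≥ -3, x5 − x6 ≥ 1.
Adding all 3 inequalities: the left sides telescope to 0, and the right sides sum to 3 + (-3) + 1 = 1. So 0 ≥ 1, which is false.

Unsatisfiable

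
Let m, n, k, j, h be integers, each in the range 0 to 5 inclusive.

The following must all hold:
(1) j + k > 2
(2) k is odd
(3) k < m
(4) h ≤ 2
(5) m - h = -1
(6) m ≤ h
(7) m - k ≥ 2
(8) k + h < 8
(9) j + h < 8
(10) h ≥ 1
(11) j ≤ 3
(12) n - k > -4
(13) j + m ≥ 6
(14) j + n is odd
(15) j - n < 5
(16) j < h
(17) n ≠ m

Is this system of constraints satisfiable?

From constraint 11: j ≤ 3. From constraints 4 and 6: m ≤ h ≤ 2. Hence j + m ≤ 5. But constraint 13 requires j + m ≥ 6, and 6 > 5. Contradiction.

Unsatisfiable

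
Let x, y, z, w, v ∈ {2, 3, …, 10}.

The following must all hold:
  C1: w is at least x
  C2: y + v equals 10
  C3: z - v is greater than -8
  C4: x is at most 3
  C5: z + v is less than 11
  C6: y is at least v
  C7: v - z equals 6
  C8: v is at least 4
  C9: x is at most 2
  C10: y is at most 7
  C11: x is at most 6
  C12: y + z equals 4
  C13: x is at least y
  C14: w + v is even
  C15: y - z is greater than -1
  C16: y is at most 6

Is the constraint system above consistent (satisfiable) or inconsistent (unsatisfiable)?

Unsatisfiable

From constraints 6 and 8: y ≥ v and v ≥ 4, so y ≥ 4. From constraints 4 and 13: y ≤ x and x ≤ 3, so y ≤ 3. But 3 < 4, so no value of y works.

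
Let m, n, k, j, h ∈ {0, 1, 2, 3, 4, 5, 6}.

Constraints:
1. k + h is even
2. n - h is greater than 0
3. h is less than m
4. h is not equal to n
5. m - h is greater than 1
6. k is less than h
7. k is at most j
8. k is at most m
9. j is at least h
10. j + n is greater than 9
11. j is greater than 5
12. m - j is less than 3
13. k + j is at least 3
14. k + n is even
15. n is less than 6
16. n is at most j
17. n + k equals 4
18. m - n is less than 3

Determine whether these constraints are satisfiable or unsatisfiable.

The assignment m = 6, n = 4, k = 0, j = 6, h = 2 works:
  constraint 2 holds since n - h = 2.
  constraint 5 holds since m - h = 4.
The rest check out directly.

Satisfiable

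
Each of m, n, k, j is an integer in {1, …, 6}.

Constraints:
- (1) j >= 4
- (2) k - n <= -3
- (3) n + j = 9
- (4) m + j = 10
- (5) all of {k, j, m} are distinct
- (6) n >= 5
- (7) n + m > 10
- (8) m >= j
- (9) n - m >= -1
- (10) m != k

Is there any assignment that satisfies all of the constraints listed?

Satisfiable

One satisfying assignment is m = 6, n = 5, k = 1, j = 4.
For the less obvious constraints — constraint 2: k - n = -4; constraint 3: n + j = 9 — and the others hold by inspection.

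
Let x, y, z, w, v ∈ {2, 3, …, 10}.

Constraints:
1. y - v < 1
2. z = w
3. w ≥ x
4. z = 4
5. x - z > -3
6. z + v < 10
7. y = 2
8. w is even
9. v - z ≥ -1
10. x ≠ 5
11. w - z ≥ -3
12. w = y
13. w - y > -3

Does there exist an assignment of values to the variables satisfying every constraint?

Unsatisfiable

Constraint 4 fixes z = 4 and constraint 7 fixes y = 2. Constraints 2 and 12 give z = w = y, so z = y. But 4 ≠ 2 — contradiction.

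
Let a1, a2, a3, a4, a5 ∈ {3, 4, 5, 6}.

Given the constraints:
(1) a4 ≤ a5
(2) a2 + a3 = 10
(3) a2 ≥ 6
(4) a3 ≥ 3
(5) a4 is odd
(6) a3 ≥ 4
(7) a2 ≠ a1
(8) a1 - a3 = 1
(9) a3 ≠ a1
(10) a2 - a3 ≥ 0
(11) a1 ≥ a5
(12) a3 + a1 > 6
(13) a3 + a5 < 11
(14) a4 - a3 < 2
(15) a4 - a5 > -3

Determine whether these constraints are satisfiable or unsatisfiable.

One satisfying assignment is a1 = 5, a2 = 6, a3 = 4, a4 = 5, a5 = 5.
For the less obvious constraints — constraint 2: a2 + a3 = 10; constraint 8: a1 - a3 = 1; constraint 10: a2 - a3 = 2 — and the others hold by inspection.

Satisfiable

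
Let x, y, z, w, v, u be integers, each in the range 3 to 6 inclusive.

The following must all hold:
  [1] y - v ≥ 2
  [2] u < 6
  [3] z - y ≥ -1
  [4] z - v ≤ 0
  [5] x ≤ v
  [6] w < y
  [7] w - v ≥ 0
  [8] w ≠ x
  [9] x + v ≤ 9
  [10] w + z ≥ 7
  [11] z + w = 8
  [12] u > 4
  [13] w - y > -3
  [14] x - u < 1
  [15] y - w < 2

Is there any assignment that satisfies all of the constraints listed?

Constraints 1, 3, and 4 give y − v ≥ 2, v − z ≥ 0, z − y ≥ -1.
Adding all 3 inequalities: the left sides telescope to 0, and the right sides sum to 2 + 0 + (-1) = 1. So 0 ≥ 1, which is false.

Unsatisfiable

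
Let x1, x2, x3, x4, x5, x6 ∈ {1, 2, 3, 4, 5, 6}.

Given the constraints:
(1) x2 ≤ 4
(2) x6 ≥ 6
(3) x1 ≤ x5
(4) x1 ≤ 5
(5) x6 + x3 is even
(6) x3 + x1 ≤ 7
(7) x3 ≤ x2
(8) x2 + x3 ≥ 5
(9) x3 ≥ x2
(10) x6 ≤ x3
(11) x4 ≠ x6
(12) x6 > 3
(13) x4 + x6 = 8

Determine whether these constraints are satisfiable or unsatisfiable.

From constraints 2 and 10: x3 ≥ x6 and x6 ≥ 6, so x3 ≥ 6. From constraints 1 and 7: x3 ≤ x2 and x2 ≤ 4, so x3 ≤ 4. But 4 < 6, so no value of x3 works.

Unsatisfiable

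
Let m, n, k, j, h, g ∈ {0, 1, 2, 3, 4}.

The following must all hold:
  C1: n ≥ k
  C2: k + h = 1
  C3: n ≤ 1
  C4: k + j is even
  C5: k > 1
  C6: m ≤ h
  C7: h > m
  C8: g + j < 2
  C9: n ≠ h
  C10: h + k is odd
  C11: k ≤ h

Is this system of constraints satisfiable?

From constraint 5: k ≥ 2. From constraints 1 and 3: k ≤ n and n ≤ 1, so k ≤ 1. But 1 < 2, so no value of k works.

Unsatisfiable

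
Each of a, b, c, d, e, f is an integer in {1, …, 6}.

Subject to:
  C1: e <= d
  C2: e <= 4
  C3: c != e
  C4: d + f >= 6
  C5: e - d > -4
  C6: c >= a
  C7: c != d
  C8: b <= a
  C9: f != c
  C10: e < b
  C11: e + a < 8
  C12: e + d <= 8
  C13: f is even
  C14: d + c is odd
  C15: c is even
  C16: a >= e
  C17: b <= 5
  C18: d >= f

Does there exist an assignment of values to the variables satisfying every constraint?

Satisfiable

Take a = 4, b = 4, c = 6, d = 5, e = 2, f = 4. Then constraint 4: d + f = 9; constraint 5: e - d = -3, and every other listed constraint is also met.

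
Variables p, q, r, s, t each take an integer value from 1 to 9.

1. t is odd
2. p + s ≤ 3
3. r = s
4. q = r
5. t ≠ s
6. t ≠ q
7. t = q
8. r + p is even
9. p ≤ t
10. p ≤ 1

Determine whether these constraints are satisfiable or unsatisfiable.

Unsatisfiable

From constraints 3, 4, and 7, t = q = r = s, so t = s. But constraint 5 says t ≠ s. Contradiction.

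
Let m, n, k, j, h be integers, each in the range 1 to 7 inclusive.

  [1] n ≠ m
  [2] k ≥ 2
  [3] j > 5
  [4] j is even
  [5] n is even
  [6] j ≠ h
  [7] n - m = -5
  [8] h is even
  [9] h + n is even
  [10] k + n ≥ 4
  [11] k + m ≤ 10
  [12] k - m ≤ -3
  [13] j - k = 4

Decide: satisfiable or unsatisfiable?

Satisfiable

The assignment m = 7, n = 2, k = 2, j = 6, h = 2 works:
  constraint 7 holds since n - m = -5.
  constraint 10 holds since k + n = 4.
  constraint 11 holds since k + m = 9.
The rest check out directly.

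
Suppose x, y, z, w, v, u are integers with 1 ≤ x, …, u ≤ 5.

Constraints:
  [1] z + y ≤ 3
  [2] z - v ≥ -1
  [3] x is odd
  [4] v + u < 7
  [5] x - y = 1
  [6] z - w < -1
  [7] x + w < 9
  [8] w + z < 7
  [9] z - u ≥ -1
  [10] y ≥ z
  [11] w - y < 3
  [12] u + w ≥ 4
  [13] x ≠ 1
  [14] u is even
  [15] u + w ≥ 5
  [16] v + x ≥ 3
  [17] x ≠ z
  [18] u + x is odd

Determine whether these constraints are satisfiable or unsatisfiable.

Satisfiable

One satisfying assignment is x = 3, y = 2, z = 1, w = 4, v = 2, u = 2.
For the less obvious constraints — constraint 1: z + y = 3; constraint 2: z - v = -1; constraint 4: v + u = 4 — and the others hold by inspection.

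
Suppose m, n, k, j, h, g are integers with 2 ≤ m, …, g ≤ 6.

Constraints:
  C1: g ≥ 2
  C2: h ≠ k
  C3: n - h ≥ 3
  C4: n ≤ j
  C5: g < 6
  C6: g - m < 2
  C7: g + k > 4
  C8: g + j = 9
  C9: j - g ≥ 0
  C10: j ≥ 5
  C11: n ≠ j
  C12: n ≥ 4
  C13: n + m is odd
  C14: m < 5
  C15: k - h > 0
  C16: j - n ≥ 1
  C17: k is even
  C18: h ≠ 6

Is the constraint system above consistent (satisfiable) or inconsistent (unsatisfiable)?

One satisfying assignment is m = 4, n = 5, k = 4, j = 6, h = 2, g = 3.
For the less obvious constraints — constraint 3: n - h = 3; constraint 6: g - m = -1; constraint 7: g + k = 7 — and the others hold by inspection.

Satisfiable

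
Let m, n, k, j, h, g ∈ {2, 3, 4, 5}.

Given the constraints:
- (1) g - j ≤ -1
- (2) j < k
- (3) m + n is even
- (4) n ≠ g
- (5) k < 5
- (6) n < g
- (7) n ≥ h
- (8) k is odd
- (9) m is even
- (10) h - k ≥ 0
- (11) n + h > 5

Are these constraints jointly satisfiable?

Unsatisfiable

Constraints 1, 2, 6, 7, and 10 give g < j, j < k, k ≤ h, h ≤ n, n < g. Chaining: g < j < k ≤ h ≤ n < g, which forces g < g — impossible.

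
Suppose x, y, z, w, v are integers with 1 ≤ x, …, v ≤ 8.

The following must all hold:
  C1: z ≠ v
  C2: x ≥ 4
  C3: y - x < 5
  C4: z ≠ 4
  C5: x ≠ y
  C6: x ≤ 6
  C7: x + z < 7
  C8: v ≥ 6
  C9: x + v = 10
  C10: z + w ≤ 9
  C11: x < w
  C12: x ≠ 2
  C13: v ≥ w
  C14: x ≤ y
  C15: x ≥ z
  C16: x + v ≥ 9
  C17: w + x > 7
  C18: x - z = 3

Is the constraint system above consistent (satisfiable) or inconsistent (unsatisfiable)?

Satisfiable

Setting (x, y, z, w, v) = (4, 6, 1, 6, 6) satisfies everything: constraint 3: y - x = 2; constraint 7: x + z = 5; constraint 9: x + v = 10, and the others follow.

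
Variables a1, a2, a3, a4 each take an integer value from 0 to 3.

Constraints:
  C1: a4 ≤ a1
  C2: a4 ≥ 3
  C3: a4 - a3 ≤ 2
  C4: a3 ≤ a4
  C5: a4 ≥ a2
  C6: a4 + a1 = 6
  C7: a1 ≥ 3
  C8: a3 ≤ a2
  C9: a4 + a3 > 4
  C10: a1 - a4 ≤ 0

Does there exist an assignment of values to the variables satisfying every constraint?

Setting (a1, a2, a3, a4) = (3, 3, 2, 3) satisfies everything: constraint 3: a4 - a3 = 1; constraint 6: a4 + a1 = 6, and the others follow.

Satisfiable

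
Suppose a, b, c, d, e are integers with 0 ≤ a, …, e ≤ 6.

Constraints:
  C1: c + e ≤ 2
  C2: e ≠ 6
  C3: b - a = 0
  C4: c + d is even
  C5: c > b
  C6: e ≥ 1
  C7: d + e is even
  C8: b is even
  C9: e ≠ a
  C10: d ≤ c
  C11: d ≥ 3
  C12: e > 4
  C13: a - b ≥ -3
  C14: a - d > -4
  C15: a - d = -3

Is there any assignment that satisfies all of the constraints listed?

Unsatisfiable

From constraints 10 and 11: c ≥ d ≥ 3. From constraint 6: e ≥ 1. Hence c + e ≥ 4. But constraint 1 requires c + e ≤ 2, and 2 < 4. Contradiction.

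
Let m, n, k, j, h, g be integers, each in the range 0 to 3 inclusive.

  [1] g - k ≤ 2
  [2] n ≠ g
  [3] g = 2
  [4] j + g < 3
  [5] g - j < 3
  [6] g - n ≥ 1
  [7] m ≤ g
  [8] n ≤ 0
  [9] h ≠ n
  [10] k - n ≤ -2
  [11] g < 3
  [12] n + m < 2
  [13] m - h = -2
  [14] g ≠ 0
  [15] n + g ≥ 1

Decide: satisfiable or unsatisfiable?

Constraints 1, 6, and 10 give k − g ≥ -2, g − n ≥ 1, n − k ≥ 2.
Adding all 3 inequalities: the left sides telescope to 0, and the right sides sum to (-2) + 1 + 2 = 1. So 0 ≥ 1, which is false.

Unsatisfiable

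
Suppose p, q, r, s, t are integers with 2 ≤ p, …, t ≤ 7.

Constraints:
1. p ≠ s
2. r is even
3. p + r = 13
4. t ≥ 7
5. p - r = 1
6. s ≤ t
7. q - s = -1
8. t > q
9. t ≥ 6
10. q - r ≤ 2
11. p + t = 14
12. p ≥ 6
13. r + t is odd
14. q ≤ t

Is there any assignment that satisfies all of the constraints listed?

Satisfiable

The assignment p = 7, q = 5, r = 6, s = 6, t = 7 works:
  constraint 3 holds since p + r = 13.
  constraint 5 holds since p - r = 1.
The rest check out directly.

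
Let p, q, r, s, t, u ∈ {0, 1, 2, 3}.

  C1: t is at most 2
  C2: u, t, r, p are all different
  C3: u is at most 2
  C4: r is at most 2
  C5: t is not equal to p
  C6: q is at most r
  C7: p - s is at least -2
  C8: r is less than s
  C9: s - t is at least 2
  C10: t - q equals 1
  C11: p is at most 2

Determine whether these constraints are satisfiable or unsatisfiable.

Unsatisfiable

Constraints 1, 3, 4, and 11 confine each of u, t, r, p to the 3 values {0, …, 2} (the domain already gives each ≥ 0).
Constraint 2 requires all 4 of them to be distinct, but only 3 values are available — impossible by the pigeonhole principle.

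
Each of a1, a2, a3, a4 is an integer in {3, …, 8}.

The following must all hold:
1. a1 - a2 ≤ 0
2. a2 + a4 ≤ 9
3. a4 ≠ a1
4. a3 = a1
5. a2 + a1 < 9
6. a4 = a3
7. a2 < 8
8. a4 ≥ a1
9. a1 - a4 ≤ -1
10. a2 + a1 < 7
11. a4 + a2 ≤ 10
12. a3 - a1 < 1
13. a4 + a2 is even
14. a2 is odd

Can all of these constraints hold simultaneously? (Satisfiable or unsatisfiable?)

From constraints 4 and 6, a4 = a3 = a1, so a4 = a1. But constraint 3 says a4 ≠ a1. Contradiction.

Unsatisfiable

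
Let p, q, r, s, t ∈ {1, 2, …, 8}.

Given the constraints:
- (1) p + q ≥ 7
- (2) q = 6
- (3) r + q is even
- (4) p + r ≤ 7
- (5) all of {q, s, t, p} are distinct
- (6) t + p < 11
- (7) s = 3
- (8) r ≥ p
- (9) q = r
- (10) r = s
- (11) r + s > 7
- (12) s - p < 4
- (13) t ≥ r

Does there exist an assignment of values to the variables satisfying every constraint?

Unsatisfiable

Constraint 2 fixes q = 6 and constraint 7 fixes s = 3. Constraints 9 and 10 give q = r = s, so q = s. But 6 ≠ 3 — contradiction.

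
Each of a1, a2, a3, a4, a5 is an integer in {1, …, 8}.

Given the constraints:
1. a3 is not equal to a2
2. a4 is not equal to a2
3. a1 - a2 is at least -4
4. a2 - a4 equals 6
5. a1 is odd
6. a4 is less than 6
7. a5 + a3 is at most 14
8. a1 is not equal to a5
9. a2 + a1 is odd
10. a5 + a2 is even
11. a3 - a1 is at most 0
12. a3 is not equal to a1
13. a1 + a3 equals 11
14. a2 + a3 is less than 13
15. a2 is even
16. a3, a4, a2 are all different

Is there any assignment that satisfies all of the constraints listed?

Satisfiable

Try a1 = 7, a2 = 8, a3 = 4, a4 = 2, a5 = 8.
Check constraint 3: a1 - a2 = -1; constraint 4: a2 - a4 = 6; constraint 7: a5 + a3 = 12. The remaining constraints are straightforward to verify.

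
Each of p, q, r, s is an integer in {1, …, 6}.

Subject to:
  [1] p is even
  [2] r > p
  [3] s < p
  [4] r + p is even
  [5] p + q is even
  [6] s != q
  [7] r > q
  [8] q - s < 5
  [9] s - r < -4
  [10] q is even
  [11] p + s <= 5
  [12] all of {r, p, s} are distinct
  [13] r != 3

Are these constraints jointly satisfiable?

Satisfiable

Take p = 4, q = 4, r = 6, s = 1. Then constraint 8: q - s = 3; constraint 9: s - r = -5; constraint 11: p + s = 5, and every other listed constraint is also met.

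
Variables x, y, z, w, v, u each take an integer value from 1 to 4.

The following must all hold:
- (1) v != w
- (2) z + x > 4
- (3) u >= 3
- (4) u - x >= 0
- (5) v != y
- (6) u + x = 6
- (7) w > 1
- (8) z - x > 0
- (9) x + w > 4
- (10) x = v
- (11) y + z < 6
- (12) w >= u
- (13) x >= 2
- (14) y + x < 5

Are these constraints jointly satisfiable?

Satisfiable

The assignment x = 3, y = 1, z = 4, w = 4, v = 3, u = 3 works:
  constraint 2 holds since z + x = 7.
  constraint 4 holds since u - x = 0.
The rest check out directly.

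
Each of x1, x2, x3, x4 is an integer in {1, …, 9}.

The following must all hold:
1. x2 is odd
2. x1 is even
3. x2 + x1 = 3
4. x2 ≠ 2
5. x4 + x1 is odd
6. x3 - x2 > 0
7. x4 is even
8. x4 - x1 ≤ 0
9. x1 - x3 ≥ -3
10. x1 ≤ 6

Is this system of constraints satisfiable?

Unsatisfiable

Constraint 7 makes x4 even and constraint 2 makes x1 even, so x4 + x1 must be even. Constraint 5 says x4 + x1 is odd — contradiction.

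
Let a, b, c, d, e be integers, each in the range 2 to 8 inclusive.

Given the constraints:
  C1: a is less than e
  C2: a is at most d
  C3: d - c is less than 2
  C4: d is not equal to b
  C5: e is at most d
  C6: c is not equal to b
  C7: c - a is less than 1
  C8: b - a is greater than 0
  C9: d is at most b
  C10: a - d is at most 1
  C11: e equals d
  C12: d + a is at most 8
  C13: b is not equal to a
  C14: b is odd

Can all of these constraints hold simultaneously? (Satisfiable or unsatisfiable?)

Satisfiable

One satisfying assignment is a = 2, b = 5, c = 2, d = 3, e = 3.
For the less obvious constraints — constraint 3: d - c = 1; constraint 7: c - a = 0; constraint 8: b - a = 3 — and the others hold by inspection.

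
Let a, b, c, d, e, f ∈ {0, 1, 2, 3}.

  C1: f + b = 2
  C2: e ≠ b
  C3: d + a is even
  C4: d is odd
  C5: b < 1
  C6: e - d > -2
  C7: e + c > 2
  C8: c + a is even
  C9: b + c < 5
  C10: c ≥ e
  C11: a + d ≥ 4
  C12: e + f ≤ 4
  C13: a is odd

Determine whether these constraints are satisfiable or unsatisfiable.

Take a = 1, b = 0, c = 3, d = 3, e = 2, f = 2. Then constraint 1: f + b = 2; constraint 6: e - d = -1; constraint 7: e + c = 5, and every other listed constraint is also met.

Satisfiable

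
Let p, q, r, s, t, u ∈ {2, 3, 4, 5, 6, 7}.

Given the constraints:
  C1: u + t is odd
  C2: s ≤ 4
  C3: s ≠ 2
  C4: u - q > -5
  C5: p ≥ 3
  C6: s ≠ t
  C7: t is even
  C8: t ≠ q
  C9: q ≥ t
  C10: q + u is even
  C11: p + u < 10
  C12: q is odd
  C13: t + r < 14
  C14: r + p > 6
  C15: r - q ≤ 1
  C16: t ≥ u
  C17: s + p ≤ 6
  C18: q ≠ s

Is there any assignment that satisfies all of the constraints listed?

Setting (p, q, r, s, t, u) = (3, 7, 6, 3, 6, 5) satisfies everything: constraint 4: u - q = -2; constraint 11: p + u = 8; constraint 13: t + r = 12, and the others follow.

Satisfiable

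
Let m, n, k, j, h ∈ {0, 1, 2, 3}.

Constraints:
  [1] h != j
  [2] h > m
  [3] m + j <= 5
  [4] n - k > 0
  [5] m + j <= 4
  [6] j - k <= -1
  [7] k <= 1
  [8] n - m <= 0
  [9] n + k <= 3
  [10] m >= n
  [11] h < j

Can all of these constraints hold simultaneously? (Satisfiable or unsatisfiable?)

Unsatisfiable

Constraints 2, 4, 6, 10, and 11 give k < n, n ≤ m, m < h, h < j, j < k. Chaining: k < n ≤ m < h < j < k, which forces k < k — impossible.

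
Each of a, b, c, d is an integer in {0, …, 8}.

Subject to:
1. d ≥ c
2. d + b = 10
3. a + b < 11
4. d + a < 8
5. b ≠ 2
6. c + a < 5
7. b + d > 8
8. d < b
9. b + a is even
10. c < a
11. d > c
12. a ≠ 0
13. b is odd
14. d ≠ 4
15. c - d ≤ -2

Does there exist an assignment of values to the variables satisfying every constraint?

Satisfiable

The assignment a = 3, b = 7, c = 1, d = 3 works:
  constraint 2 holds since d + b = 10.
  constraint 3 holds since a + b = 10.
The rest check out directly.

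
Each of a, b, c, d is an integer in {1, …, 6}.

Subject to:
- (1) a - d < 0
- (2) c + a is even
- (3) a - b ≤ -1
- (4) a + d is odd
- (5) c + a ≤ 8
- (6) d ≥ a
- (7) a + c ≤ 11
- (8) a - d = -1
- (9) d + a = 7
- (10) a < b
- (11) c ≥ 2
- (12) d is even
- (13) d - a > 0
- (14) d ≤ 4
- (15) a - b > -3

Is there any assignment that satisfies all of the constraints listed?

Satisfiable

Take a = 3, b = 4, c = 5, d = 4. Then constraint 1: a - d = -1; constraint 3: a - b = -1, and every other listed constraint is also met.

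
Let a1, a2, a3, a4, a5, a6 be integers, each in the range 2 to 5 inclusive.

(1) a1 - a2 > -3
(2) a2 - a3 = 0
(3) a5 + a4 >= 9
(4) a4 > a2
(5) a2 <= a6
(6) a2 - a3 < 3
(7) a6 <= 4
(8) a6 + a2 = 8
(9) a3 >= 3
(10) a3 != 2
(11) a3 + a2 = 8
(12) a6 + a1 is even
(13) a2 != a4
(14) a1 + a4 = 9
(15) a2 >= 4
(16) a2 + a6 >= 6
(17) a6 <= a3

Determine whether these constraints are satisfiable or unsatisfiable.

Satisfiable

Setting (a1, a2, a3, a4, a5, a6) = (4, 4, 4, 5, 5, 4) satisfies everything: constraint 1: a1 - a2 = 0; constraint 2: a2 - a3 = 0, and the others follow.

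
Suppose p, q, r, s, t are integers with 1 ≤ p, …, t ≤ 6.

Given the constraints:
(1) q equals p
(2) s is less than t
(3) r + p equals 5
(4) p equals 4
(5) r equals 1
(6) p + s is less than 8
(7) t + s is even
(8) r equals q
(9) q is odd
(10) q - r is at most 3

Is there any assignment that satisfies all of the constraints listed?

Unsatisfiable

Constraint 5 fixes r = 1 and constraint 4 fixes p = 4. Constraints 1 and 8 give r = q = p, so r = p. But 1 ≠ 4 — contradiction.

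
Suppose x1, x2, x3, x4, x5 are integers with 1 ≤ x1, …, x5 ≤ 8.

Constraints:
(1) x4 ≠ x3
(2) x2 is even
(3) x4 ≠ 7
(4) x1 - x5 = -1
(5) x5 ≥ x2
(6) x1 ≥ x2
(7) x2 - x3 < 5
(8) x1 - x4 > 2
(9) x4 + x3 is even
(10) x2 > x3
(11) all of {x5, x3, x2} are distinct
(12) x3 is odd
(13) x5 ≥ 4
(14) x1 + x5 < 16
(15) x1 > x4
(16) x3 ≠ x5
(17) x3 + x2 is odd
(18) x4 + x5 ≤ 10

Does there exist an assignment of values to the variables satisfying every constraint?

Satisfiable

One satisfying assignment is x1 = 6, x2 = 6, x3 = 3, x4 = 1, x5 = 7.
For the less obvious constraints — constraint 4: x1 - x5 = -1; constraint 7: x2 - x3 = 3; constraint 8: x1 - x4 = 5 — and the others hold by inspection.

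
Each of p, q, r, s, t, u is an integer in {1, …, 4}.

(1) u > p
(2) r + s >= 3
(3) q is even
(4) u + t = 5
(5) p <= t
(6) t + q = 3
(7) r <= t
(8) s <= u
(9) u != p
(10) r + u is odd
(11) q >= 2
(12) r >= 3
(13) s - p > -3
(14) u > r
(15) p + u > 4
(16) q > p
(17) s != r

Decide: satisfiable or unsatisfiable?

From constraints 7 and 12: t ≥ r ≥ 3. From constraint 11: q ≥ 2. Hence t + q ≥ 5. But constraint 6 requires t + q = 3, and 3 < 5. Contradiction.

Unsatisfiable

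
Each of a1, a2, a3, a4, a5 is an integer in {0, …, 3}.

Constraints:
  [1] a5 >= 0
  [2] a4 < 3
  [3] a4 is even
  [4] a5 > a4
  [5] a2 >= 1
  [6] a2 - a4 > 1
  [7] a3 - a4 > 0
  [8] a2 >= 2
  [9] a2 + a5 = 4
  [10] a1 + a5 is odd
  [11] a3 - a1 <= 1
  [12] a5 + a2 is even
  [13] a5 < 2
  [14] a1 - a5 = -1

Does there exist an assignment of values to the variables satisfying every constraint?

Satisfiable

Setting (a1, a2, a3, a4, a5) = (0, 3, 1, 0, 1) satisfies everything: constraint 6: a2 - a4 = 3; constraint 7: a3 - a4 = 1, and the others follow.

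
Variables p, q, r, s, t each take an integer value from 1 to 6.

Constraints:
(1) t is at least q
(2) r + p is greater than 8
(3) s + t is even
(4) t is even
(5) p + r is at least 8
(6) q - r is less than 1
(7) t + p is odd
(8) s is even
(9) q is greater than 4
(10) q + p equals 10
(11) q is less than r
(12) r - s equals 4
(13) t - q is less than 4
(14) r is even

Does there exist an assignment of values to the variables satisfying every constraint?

Satisfiable

The assignment p = 5, q = 5, r = 6, s = 2, t = 6 works:
  constraint 2 holds since r + p = 11.
  constraint 5 holds since p + r = 11.
  constraint 6 holds since q - r = -1.
The rest check out directly.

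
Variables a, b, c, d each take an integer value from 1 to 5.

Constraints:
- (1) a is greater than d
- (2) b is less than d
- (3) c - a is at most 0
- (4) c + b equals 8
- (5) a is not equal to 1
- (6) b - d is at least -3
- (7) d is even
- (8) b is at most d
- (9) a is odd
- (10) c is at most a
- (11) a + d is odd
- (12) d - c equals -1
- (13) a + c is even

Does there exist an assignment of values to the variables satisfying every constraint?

Try a = 5, b = 3, c = 5, d = 4.
Check constraint 3: c - a = 0; constraint 4: c + b = 8; constraint 6: b - d = -1. The remaining constraints are straightforward to verify.

Satisfiable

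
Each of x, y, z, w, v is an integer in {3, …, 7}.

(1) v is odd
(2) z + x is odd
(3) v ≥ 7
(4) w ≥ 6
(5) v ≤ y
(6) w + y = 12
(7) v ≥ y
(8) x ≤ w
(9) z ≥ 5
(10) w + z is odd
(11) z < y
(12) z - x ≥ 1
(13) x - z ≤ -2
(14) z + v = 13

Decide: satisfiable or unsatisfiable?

Unsatisfiable

From constraint 4: w ≥ 6. From constraints 3 and 5: y ≥ v ≥ 7. Hence w + y ≥ 13. But constraint 6 requires w + y = 12, and 12 < 13. Contradiction.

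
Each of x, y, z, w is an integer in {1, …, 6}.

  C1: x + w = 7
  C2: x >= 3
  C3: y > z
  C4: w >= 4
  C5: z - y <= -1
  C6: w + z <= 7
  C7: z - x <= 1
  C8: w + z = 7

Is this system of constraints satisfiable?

Try x = 3, y = 4, z = 3, w = 4.
Check constraint 1: x + w = 7; constraint 5: z - y = -1. The remaining constraints are straightforward to verify.

Satisfiable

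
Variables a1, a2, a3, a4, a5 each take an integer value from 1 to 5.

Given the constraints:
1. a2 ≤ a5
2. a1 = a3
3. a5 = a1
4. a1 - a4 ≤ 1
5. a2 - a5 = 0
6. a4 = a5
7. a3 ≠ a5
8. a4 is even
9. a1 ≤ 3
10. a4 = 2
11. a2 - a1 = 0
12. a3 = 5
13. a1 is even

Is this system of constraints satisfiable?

Constraint 10 fixes a4 = 2 and constraint 12 fixes a3 = 5. Constraints 2, 3, and 6 give a4 = a5 = a1 = a3, so a4 = a3. But 2 ≠ 5 — contradiction.

Unsatisfiable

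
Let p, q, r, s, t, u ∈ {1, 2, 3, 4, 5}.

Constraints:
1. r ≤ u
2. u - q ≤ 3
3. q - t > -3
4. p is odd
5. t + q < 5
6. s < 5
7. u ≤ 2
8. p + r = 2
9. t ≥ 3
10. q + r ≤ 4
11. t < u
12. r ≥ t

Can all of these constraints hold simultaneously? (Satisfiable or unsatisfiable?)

Unsatisfiable

From constraints 9 and 12: r ≥ t and t ≥ 3, so r ≥ 3. From constraints 1 and 7: r ≤ u and u ≤ 2, so r ≤ 2. But 2 < 3, so no value of r works.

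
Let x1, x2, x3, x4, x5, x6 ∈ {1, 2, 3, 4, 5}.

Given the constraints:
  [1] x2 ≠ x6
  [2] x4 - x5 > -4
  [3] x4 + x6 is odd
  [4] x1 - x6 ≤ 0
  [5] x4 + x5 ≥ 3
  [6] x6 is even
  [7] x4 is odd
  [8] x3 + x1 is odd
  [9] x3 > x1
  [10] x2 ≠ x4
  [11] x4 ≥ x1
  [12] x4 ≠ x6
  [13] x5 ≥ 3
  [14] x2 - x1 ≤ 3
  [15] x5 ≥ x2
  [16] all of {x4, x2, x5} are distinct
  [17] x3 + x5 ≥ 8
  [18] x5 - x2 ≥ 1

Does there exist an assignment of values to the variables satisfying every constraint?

Satisfiable

Take x1 = 1, x2 = 2, x3 = 4, x4 = 1, x5 = 4, x6 = 4. Then constraint 2: x4 - x5 = -3; constraint 4: x1 - x6 = -3, and every other listed constraint is also met.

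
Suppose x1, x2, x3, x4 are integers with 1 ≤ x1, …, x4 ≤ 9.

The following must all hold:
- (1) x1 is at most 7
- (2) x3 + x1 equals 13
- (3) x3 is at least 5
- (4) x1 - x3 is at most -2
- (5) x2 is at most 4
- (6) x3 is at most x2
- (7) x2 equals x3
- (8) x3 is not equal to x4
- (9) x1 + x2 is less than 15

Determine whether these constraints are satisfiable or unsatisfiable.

Unsatisfiable

From constraints 5 and 6: x3 ≤ x2 ≤ 4. From constraint 1: x1 ≤ 7. Hence x3 + x1 ≤ 11. But constraint 2 requires x3 + x1 = 13, and 13 > 11. Contradiction.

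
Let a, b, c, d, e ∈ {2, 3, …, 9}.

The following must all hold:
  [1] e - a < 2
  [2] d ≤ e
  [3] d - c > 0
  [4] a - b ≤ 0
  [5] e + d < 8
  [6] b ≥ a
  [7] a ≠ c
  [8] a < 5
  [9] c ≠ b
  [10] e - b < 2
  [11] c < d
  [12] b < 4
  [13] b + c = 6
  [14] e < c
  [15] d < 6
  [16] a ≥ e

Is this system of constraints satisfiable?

Constraints 2, 3, and 14 give e < c, c < d, d ≤ e. Chaining: e < c < d ≤ e, which forces e < e — impossible.

Unsatisfiable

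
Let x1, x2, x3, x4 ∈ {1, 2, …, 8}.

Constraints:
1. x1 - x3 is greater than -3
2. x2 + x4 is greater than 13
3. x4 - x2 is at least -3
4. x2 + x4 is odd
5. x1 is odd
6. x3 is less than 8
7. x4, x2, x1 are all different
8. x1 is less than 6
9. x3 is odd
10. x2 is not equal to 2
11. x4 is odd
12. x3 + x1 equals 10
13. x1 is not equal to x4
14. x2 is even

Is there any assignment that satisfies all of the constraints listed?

Satisfiable

The assignment x1 = 5, x2 = 8, x3 = 5, x4 = 7 works:
  constraint 1 holds since x1 - x3 = 0.
  constraint 2 holds since x2 + x4 = 15.
The rest check out directly.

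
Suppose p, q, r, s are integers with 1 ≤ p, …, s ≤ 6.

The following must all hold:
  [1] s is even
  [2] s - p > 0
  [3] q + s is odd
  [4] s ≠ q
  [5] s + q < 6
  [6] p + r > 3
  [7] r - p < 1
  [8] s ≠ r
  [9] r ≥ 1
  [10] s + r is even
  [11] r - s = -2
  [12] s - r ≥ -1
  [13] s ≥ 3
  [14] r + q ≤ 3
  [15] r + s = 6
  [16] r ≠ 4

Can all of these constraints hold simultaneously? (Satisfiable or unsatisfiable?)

Satisfiable

Setting (p, q, r, s) = (2, 1, 2, 4) satisfies everything: constraint 2: s - p = 2; constraint 5: s + q = 5; constraint 6: p + r = 4, and the others follow.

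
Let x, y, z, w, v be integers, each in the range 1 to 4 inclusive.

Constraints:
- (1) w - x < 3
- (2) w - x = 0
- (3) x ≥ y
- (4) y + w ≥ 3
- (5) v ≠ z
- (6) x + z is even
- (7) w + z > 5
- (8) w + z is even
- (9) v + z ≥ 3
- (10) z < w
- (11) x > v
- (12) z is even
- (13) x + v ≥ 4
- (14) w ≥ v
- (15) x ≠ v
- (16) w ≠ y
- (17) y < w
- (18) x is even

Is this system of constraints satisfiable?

Satisfiable

One satisfying assignment is x = 4, y = 2, z = 2, w = 4, v = 3.
For the less obvious constraints — constraint 1: w - x = 0; constraint 2: w - x = 0; constraint 4: y + w = 6 — and the others hold by inspection.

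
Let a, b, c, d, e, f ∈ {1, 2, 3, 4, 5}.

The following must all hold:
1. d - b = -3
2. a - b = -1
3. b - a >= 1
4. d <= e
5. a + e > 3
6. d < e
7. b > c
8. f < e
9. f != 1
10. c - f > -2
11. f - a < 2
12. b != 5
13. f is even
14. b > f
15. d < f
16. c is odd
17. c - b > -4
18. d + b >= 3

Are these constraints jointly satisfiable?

Satisfiable

The assignment a = 3, b = 4, c = 3, d = 1, e = 3, f = 2 works:
  constraint 1 holds since d - b = -3.
  constraint 2 holds since a - b = -1.
  constraint 3 holds since b - a = 1.
The rest check out directly.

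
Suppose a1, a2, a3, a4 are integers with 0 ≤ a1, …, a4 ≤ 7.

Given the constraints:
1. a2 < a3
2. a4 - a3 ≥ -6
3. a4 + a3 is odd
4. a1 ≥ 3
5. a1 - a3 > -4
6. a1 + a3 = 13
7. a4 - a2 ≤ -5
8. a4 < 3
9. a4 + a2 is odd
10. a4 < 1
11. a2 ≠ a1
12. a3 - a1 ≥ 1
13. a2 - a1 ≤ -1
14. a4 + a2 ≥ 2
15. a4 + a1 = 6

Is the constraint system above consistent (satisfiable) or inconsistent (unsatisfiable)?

Constraints 2, 7, 12, and 13 give a4 − a3 ≥ -6, a3 − a1 ≥ 1, a1 − a2 ≥ 1, a2 − a4 ≥ 5.
Adding all 4 inequalities: the left sides telescope to 0, and the right sides sum to (-6) + 1 + 1 + 5 = 1. So 0 ≥ 1, which is false.

Unsatisfiable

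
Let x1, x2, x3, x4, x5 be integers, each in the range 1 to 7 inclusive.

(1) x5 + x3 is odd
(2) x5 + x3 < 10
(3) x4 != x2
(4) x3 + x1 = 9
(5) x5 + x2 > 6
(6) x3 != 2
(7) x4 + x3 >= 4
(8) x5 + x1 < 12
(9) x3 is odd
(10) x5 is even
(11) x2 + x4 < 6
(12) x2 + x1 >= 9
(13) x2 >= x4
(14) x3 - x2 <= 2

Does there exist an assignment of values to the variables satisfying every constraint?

Satisfiable

Take x1 = 6, x2 = 3, x3 = 3, x4 = 1, x5 = 4. Then constraint 2: x5 + x3 = 7; constraint 4: x3 + x1 = 9, and every other listed constraint is also met.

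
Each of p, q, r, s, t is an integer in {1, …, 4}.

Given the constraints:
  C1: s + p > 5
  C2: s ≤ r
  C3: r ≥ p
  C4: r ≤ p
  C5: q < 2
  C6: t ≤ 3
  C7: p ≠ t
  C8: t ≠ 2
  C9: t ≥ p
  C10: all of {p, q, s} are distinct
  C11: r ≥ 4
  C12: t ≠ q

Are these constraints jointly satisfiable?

From constraints 4 and 11: p ≥ r and r ≥ 4, so p ≥ 4. From constraints 6 and 9: p ≤ t and t ≤ 3, so p ≤ 3. But 3 < 4, so no value of p works.

Unsatisfiable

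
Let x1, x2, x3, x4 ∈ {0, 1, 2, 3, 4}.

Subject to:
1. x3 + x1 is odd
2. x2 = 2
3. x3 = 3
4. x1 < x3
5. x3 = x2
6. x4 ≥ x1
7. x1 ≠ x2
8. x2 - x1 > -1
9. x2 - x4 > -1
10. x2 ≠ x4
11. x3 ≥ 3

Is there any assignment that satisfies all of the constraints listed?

Constraint 3 fixes x3 = 3 and constraint 2 fixes x2 = 2, but constraint 5 requires x3 = x2. Since 3 ≠ 2, contradiction.

Unsatisfiable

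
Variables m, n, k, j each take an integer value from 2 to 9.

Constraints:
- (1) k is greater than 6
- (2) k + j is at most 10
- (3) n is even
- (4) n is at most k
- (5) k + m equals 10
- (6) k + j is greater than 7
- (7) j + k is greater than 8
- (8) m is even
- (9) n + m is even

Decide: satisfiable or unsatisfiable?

Try m = 2, n = 4, k = 8, j = 2.
Check constraint 2: k + j = 10; constraint 5: k + m = 10. The remaining constraints are straightforward to verify.

Satisfiable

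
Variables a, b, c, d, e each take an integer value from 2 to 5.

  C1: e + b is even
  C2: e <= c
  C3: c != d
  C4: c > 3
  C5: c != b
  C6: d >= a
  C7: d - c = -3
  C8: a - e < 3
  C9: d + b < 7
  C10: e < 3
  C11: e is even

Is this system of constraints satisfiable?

Satisfiable

Setting (a, b, c, d, e) = (2, 4, 5, 2, 2) satisfies everything: constraint 7: d - c = -3; constraint 8: a - e = 0, and the others follow.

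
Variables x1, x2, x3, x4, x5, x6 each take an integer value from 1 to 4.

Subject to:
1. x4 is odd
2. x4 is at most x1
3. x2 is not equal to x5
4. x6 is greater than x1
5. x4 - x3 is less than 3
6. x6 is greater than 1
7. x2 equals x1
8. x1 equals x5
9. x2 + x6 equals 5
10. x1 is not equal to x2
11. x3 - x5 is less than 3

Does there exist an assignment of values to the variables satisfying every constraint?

From constraints 7 and 8, x2 = x1 = x5, so x2 = x5. But constraint 3 says x2 ≠ x5. Contradiction.

Unsatisfiable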